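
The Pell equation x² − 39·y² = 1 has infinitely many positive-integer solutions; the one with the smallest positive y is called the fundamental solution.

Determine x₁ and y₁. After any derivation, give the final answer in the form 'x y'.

25 4

d=39: √d = [6; 4,12] (ℓ=2, even), read p_1/q_1
k=0  a_k=6  p_k/q_k = 6/1
k=1  a_k=4  p_k/q_k = 25/4
fundamental: x₁=25, y₁=4  (since 625 − 39·16 = 1)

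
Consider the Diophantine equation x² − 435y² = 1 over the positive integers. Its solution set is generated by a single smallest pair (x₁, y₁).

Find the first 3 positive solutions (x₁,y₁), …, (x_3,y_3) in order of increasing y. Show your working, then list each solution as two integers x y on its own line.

146 7
42631 2044
12448106 596841

d=435: √d = [20; 1,5,1,40] (ℓ=4, even), read p_3/q_3
step 0: (20, 1)  from 20·(1,0) + (0,1)
step 1: (21, 1)  from 1·(20,1) + (1,0)
step 2: (125, 6)  from 5·(21,1) + (20,1)
step 3: (146, 7)  from 1·(125,6) + (21,1)
fundamental: x₁=146, y₁=7  (since 21316 − 435·49 = 1)
n=2: (146,7)∘(146,7) = (146·146+435·7·7, 146·7+7·146) = (42631,2044)
n=3: (42631,2044)∘(146,7) = (146·42631+435·7·2044, 146·2044+7·42631) = (12448106,596841)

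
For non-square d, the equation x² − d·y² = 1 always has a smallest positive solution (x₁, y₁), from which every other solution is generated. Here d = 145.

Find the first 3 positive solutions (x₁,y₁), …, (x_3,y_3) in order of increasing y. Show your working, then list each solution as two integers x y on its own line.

289 24
167041 13872
96549409 8017992

[12; 24] for √145; ℓ=1 ⇒ convergent index 1
i=0: a=12 ⇒ p=12, q=1
i=1: a=24 ⇒ p=289, q=24
→ (289, 24).  Check: 289²=83521, 145·24²=83520, difference 1.
n=2: (289,24)∘(289,24) = (289·289+145·24·24, 289·24+24·289) = (167041,13872)
n=3: (167041,13872)∘(289,24) = (289·167041+145·24·13872, 289·13872+24·167041) = (96549409,8017992)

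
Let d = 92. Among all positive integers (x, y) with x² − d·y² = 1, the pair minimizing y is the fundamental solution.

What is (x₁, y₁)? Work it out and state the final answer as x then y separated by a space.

√92 = [9; 1,1,2,4,2,1,1,18, …], period ℓ=8 (even) → k=7
k=0  a_k=9  p_k/q_k = 9/1
k=1  a_k=1  p_k/q_k = 10/1
k=2  a_k=1  p_k/q_k = 19/2
k=3  a_k=2  p_k/q_k = 48/5
k=4  a_k=4  p_k/q_k = 211/22
…
k=6  a_k=1  p_k/q_k = 681/71
k=7  a_k=1  p_k/q_k = 1151/120
(x₁, y₁) = (1151, 120);  1151² − 92·120² = 1 ✓

1151 120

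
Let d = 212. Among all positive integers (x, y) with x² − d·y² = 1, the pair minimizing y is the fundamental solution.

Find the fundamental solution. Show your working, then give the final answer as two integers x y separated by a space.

[14; 1,1,3,1,1,…,1,1,28] for √212; ℓ=14 ⇒ convergent index 13
k=0  a_k=14  p_k/q_k = 14/1
…
k=2  a_k=1  p_k/q_k = 29/2
…
k=4  a_k=1  p_k/q_k = 131/9
…
k=7  a_k=6  p_k/q_k = 2417/166
…
k=9  a_k=1  p_k/q_k = 5198/357
k=10  a_k=1  p_k/q_k = 7979/548
k=11  a_k=3  p_k/q_k = 29135/2001
k=12  a_k=1  p_k/q_k = 37114/2549
k=13  a_k=1  p_k/q_k = 66249/4550
→ (66249, 4550).  Check: 66249²=4388930001, 212·4550²=4388930000, difference 1.

66249 4550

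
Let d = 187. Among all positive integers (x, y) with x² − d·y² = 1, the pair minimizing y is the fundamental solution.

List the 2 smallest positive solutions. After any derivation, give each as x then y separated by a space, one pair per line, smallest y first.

1682 123
5658247 413772

√187 → a₀=13, period (1,2,13,2,1,26); ℓ=6 even so k=5
a_0=13:  p_0=13·1+0=13,  q_0=13·0+1=1
a_1=1:  p_1=1·13+1=14,  q_1=1·1+0=1
a_2=2:  p_2=2·14+13=41,  q_2=2·1+1=3
a_3=13:  p_3=13·41+14=547,  q_3=13·3+1=40
a_4=2:  p_4=2·547+41=1135,  q_4=2·40+3=83
a_5=1:  p_5=1·1135+547=1682,  q_5=1·83+40=123
fundamental: x₁=1682, y₁=123  (since 2829124 − 187·15129 = 1)
(1682+123√187)^2 = 5658247 + 413772√187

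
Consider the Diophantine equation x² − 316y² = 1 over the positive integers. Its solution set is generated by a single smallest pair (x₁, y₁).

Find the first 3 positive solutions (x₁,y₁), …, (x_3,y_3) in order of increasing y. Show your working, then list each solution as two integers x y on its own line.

12799 720
327628801 18430560
8386642035199 471785474160

√316 → a₀=17, period (1,3,2,8,2,3,1,34); ℓ=8 even so k=7
k=0  a_k=17  p_k/q_k = 17/1
…
k=4  a_k=8  p_k/q_k = 1351/76
k=5  a_k=2  p_k/q_k = 2862/161
k=6  a_k=3  p_k/q_k = 9937/559
k=7  a_k=1  p_k/q_k = 12799/720
→ (12799, 720).  Check: 12799²=163814401, 316·720²=163814400, difference 1.
k=2:  x_2 = 12799·12799+316·720·720 = 327628801,  y_2 = 12799·720+720·12799 = 18430560
k=3:  x_3 = 12799·327628801+316·720·18430560 = 8386642035199,  y_3 = 12799·18430560+720·327628801 = 471785474160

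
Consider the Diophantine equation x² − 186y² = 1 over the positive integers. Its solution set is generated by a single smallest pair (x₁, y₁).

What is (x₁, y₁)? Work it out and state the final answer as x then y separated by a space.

√186 = [13; 1,1,1,3,4,3,1,1,1,26, …], period ℓ=10 (even) → k=9
i=0: a=13 ⇒ p=13, q=1
i=1: a=1 ⇒ p=14, q=1
…
i=3: a=1 ⇒ p=41, q=3
…
i=5: a=4 ⇒ p=641, q=47
i=6: a=3 ⇒ p=2073, q=152
…
i=8: a=1 ⇒ p=4787, q=351
i=9: a=1 ⇒ p=7501, q=550
→ (7501, 550).  Check: 7501²=56265001, 186·550²=56265000, difference 1.

7501 550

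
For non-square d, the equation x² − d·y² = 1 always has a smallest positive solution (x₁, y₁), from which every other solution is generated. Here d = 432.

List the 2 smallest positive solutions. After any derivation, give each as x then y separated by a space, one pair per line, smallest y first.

√432 → a₀=20, period (1,3,1,1,1,3,1,40); ℓ=8 even so k=7
step 0: (20, 1)  from 20·(1,0) + (0,1)
…
step 2: (83, 4)  from 3·(21,1) + (20,1)
…
step 4: (187, 9)  from 1·(104,5) + (83,4)
step 5: (291, 14)  from 1·(187,9) + (104,5)
step 6: (1060, 51)  from 3·(291,14) + (187,9)
step 7: (1351, 65)  from 1·(1060,51) + (291,14)
→ (1351, 65).  Check: 1351²=1825201, 432·65²=1825200, difference 1.
k=2:  x_2 = 1351·1351+432·65·65 = 3650401,  y_2 = 1351·65+65·1351 = 175630

1351 65
3650401 175630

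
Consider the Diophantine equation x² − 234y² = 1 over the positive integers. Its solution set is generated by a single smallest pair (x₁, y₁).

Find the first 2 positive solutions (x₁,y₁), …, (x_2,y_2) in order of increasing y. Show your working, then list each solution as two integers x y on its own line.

d=234: √d = [15; 3,2,1,2,1,2,3,30] (ℓ=8, even), read p_7/q_7
k=0  a_k=15  p_k/q_k = 15/1
…
k=4  a_k=2  p_k/q_k = 413/27
…
k=6  a_k=2  p_k/q_k = 1545/101
k=7  a_k=3  p_k/q_k = 5201/340
(x₁, y₁) = (5201, 340);  5201² − 234·340² = 1 ✓
(5201+340√234)^2 = 54100801 + 3536680√234

5201 340
54100801 3536680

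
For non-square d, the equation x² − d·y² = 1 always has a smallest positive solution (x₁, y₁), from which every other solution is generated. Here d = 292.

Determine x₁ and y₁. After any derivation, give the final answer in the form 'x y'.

2281249 133500

[17; 11,2,1,3,8,3,1,2,11,34] for √292; ℓ=10 ⇒ convergent index 9
i=0: a=17 ⇒ p=17, q=1
i=1: a=11 ⇒ p=188, q=11
i=2: a=2 ⇒ p=393, q=23
i=3: a=1 ⇒ p=581, q=34
i=4: a=3 ⇒ p=2136, q=125
i=5: a=8 ⇒ p=17669, q=1034
…
i=8: a=2 ⇒ p=200767, q=11749
i=9: a=11 ⇒ p=2281249, q=133500
(x₁, y₁) = (2281249, 133500);  2281249² − 292·133500² = 1 ✓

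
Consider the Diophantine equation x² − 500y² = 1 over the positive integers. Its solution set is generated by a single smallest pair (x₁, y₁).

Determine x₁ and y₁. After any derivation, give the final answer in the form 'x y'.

√500 → a₀=22, period (2,1,3,2,1,…,1,2,44); ℓ=14 even so k=13
step 0: (22, 1)  from 22·(1,0) + (0,1)
…
step 4: (559, 25)  from 2·(246,11) + (67,3)
step 5: (805, 36)  from 1·(559,25) + (246,11)
…
step 9: (30254, 1353)  from 1·(15809,707) + (14445,646)
step 10: (76317, 3413)  from 2·(30254,1353) + (15809,707)
step 11: (259205, 11592)  from 3·(76317,3413) + (30254,1353)
step 12: (335522, 15005)  from 1·(259205,11592) + (76317,3413)
step 13: (930249, 41602)  from 2·(335522,15005) + (259205,11592)
→ (930249, 41602).  Check: 930249²=865363202001, 500·41602²=865363202000, difference 1.

930249 41602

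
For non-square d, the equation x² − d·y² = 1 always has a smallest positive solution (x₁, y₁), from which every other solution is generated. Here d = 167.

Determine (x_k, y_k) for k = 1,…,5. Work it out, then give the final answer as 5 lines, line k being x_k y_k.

√167 → a₀=12, period (1,11,1,24); ℓ=4 even so k=3
i=0: a=12 ⇒ p=12, q=1
…
i=2: a=11 ⇒ p=155, q=12
i=3: a=1 ⇒ p=168, q=13
fundamental: x₁=168, y₁=13  (since 28224 − 167·169 = 1)
k=2:  x_2 = 168·168+167·13·13 = 56447,  y_2 = 168·13+13·168 = 4368
k=3:  x_3 = 168·56447+167·13·4368 = 18966024,  y_3 = 168·4368+13·56447 = 1467635
k=4:  x_4 = 168·18966024+167·13·1467635 = 6372527617,  y_4 = 168·1467635+13·18966024 = 493120992
k=5:  x_5 = 168·6372527617+167·13·493120992 = 2141150313288,  y_5 = 168·493120992+13·6372527617 = 165687185677

168 13
56447 4368
18966024 1467635
6372527617 493120992
2141150313288 165687185677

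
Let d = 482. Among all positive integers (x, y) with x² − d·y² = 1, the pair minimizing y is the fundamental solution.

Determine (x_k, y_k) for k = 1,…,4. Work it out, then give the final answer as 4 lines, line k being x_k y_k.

√482 → a₀=21, period (1,20,1,42); ℓ=4 even so k=3
a_0=21:  p_0=21·1+0=21,  q_0=21·0+1=1
a_1=1:  p_1=1·21+1=22,  q_1=1·1+0=1
a_2=20:  p_2=20·22+21=461,  q_2=20·1+1=21
a_3=1:  p_3=1·461+22=483,  q_3=1·21+1=22
→ (483, 22).  Check: 483²=233289, 482·22²=233288, difference 1.
(x_2, y_2) = (483·483 + 482·22·22, 483·22 + 22·483) = (466577, 21252)
(x_3, y_3) = (483·466577 + 482·22·21252, 483·21252 + 22·466577) = (450712899, 20529410)
(x_4, y_4) = (483·450712899 + 482·22·20529410, 483·20529410 + 22·450712899) = (435388193857, 19831388808)

483 22
466577 21252
450712899 20529410
435388193857 19831388808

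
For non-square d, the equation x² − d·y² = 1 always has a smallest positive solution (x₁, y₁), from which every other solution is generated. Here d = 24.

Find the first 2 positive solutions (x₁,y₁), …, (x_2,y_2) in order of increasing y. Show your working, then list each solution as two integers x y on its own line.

5 1
49 10

d=24: √d = [4; 1,8] (ℓ=2, even), read p_1/q_1
k=0  a_k=4  p_k/q_k = 4/1
k=1  a_k=1  p_k/q_k = 5/1
(x₁, y₁) = (5, 1);  5² − 24·1² = 1 ✓
(5+1√24)^2 = 49 + 10√24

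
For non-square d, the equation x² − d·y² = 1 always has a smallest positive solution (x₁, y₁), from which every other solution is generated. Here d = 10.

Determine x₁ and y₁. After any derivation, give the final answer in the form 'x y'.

√10 = [3; 6, …], period ℓ=1 (odd) → k=1
a_0=3:  p_0=3·1+0=3,  q_0=3·0+1=1
a_1=6:  p_1=6·3+1=19,  q_1=6·1+0=6
→ (19, 6).  Check: 19²=361, 10·6²=360, difference 1.

19 6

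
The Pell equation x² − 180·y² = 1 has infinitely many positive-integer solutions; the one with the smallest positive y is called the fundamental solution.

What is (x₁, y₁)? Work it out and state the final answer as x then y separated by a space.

161 12

d=180: √d = [13; 2,2,2,26] (ℓ=4, even), read p_3/q_3
k=0  a_k=13  p_k/q_k = 13/1
k=1  a_k=2  p_k/q_k = 27/2
k=2  a_k=2  p_k/q_k = 67/5
k=3  a_k=2  p_k/q_k = 161/12
fundamental: x₁=161, y₁=12  (since 25921 − 180·144 = 1)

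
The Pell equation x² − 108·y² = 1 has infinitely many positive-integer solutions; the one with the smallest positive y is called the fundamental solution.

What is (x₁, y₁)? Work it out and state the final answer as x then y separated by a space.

[10; 2,1,1,4,1,1,2,20] for √108; ℓ=8 ⇒ convergent index 7
i=0: a=10 ⇒ p=10, q=1
…
i=4: a=4 ⇒ p=239, q=23
i=5: a=1 ⇒ p=291, q=28
i=6: a=1 ⇒ p=530, q=51
i=7: a=2 ⇒ p=1351, q=130
fundamental: x₁=1351, y₁=130  (since 1825201 − 108·16900 = 1)

1351 130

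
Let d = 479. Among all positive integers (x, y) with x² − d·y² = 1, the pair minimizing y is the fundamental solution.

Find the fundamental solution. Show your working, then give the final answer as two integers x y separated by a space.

2989440 136591

d=479: √d = [21; 1,7,1,3,2,21,2,3,1,7,1,42] (ℓ=12, even), read p_11/q_11
k=0  a_k=21  p_k/q_k = 21/1
k=1  a_k=1  p_k/q_k = 22/1
k=2  a_k=7  p_k/q_k = 175/8
…
k=4  a_k=3  p_k/q_k = 766/35
…
k=6  a_k=21  p_k/q_k = 37075/1694
k=7  a_k=2  p_k/q_k = 75879/3467
k=8  a_k=3  p_k/q_k = 264712/12095
…
k=10  a_k=7  p_k/q_k = 2648849/121029
k=11  a_k=1  p_k/q_k = 2989440/136591
→ (2989440, 136591).  Check: 2989440²=8936751513600, 479·136591²=8936751513599, difference 1.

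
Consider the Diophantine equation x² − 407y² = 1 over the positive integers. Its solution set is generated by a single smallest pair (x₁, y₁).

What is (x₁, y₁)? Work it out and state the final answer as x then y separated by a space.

[20; 5,1,2,1,5,40] for √407; ℓ=6 ⇒ convergent index 5
k=0  a_k=20  p_k/q_k = 20/1
k=1  a_k=5  p_k/q_k = 101/5
…
k=4  a_k=1  p_k/q_k = 464/23
k=5  a_k=5  p_k/q_k = 2663/132
(x₁, y₁) = (2663, 132);  2663² − 407·132² = 1 ✓

2663 132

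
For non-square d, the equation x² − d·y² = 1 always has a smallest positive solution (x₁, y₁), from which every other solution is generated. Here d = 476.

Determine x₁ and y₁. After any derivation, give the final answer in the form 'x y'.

28799 1320

d=476: √d = [21; 1,4,2,10,2,4,1,42] (ℓ=8, even), read p_7/q_7
step 0: (21, 1)  from 21·(1,0) + (0,1)
…
step 5: (5258, 241)  from 2·(2509,115) + (240,11)
step 6: (23541, 1079)  from 4·(5258,241) + (2509,115)
step 7: (28799, 1320)  from 1·(23541,1079) + (5258,241)
→ (28799, 1320).  Check: 28799²=829382401, 476·1320²=829382400, difference 1.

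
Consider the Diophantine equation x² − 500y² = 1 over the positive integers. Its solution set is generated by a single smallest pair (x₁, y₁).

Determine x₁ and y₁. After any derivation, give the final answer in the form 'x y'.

√500 = [22; 2,1,3,2,1,…,1,2,44, …], period ℓ=14 (even) → k=13
i=0: a=22 ⇒ p=22, q=1
i=1: a=2 ⇒ p=45, q=2
…
i=12: a=1 ⇒ p=335522, q=15005
i=13: a=2 ⇒ p=930249, q=41602
→ (930249, 41602).  Check: 930249²=865363202001, 500·41602²=865363202000, difference 1.

930249 41602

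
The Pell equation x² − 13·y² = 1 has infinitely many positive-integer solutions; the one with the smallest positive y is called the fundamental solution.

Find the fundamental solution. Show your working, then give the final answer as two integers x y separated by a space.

649 180

√13 → a₀=3, period (1,1,1,1,6); ℓ=5 odd so k=9
k=0  a_k=3  p_k/q_k = 3/1
…
k=2  a_k=1  p_k/q_k = 7/2
k=3  a_k=1  p_k/q_k = 11/3
k=4  a_k=1  p_k/q_k = 18/5
…
k=8  a_k=1  p_k/q_k = 393/109
k=9  a_k=1  p_k/q_k = 649/180
(x₁, y₁) = (649, 180);  649² − 13·180² = 1 ✓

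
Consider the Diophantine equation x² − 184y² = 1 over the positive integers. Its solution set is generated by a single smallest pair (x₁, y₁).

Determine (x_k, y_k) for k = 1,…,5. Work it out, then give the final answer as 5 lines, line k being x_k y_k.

√184 = [13; 1,1,3,2,1,2,1,2,3,1,1,26, …], period ℓ=12 (even) → k=11
a_0=13:  p_0=13·1+0=13,  q_0=13·0+1=1
…
a_7=1:  p_7=1·841+312=1153,  q_7=1·62+23=85
…
a_10=1:  p_10=1·10594+3147=13741,  q_10=1·781+232=1013
a_11=1:  p_11=1·13741+10594=24335,  q_11=1·1013+781=1794
fundamental: x₁=24335, y₁=1794  (since 592192225 − 184·3218436 = 1)
(24335+1794√184)^2 = 1184384449 + 87313980√184
(24335+1794√184)^3 = 57643991108495 + 4249571404806√184
(24335+1794√184)^4 = 2805533046066067201 + 206826640184594040√184
(24335+1794√184)^5 = 136545293294391499564175 + 10066252573534620521994√184

24335 1794
1184384449 87313980
57643991108495 4249571404806
2805533046066067201 206826640184594040
136545293294391499564175 10066252573534620521994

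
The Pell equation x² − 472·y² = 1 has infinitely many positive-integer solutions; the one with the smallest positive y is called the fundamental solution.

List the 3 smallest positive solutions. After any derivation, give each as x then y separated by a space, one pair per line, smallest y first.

306917 14127
188396089777 8671632918
115643925371868101 5322943120573485

√472 = [21; 1,2,1,1,1,…,2,1,42, …], period ℓ=14 (even) → k=13
i=0: a=21 ⇒ p=21, q=1
…
i=4: a=1 ⇒ p=152, q=7
i=5: a=1 ⇒ p=239, q=11
i=6: a=4 ⇒ p=1108, q=51
…
i=8: a=4 ⇒ p=24224, q=1115
…
i=10: a=1 ⇒ p=54227, q=2496
…
i=12: a=2 ⇒ p=222687, q=10250
i=13: a=1 ⇒ p=306917, q=14127
(x₁, y₁) = (306917, 14127);  306917² − 472·14127² = 1 ✓
n=2: (306917,14127)∘(306917,14127) = (306917·306917+472·14127·14127, 306917·14127+14127·306917) = (188396089777,8671632918)
n=3: (188396089777,8671632918)∘(306917,14127) = (306917·188396089777+472·14127·8671632918, 306917·8671632918+14127·188396089777) = (115643925371868101,5322943120573485)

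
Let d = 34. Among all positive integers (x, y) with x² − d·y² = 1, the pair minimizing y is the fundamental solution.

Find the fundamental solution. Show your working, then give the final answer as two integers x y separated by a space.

√34 = [5; 1,4,1,10, …], period ℓ=4 (even) → k=3
step 0: (5, 1)  from 5·(1,0) + (0,1)
step 1: (6, 1)  from 1·(5,1) + (1,0)
step 2: (29, 5)  from 4·(6,1) + (5,1)
step 3: (35, 6)  from 1·(29,5) + (6,1)
→ (35, 6).  Check: 35²=1225, 34·6²=1224, difference 1.

35 6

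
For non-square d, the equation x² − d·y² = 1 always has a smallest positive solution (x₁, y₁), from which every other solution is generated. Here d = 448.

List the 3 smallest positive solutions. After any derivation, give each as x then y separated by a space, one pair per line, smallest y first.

[21; 6,42] for √448; ℓ=2 ⇒ convergent index 1
k=0  a_k=21  p_k/q_k = 21/1
k=1  a_k=6  p_k/q_k = 127/6
(x₁, y₁) = (127, 6);  127² − 448·6² = 1 ✓
k=2:  x_2 = 127·127+448·6·6 = 32257,  y_2 = 127·6+6·127 = 1524
k=3:  x_3 = 127·32257+448·6·1524 = 8193151,  y_3 = 127·1524+6·32257 = 387090

127 6
32257 1524
8193151 387090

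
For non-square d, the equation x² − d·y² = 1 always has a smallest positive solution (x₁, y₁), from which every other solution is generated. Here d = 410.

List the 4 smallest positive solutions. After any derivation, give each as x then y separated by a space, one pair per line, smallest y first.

d=410: √d = [20; 4,40] (ℓ=2, even), read p_1/q_1
a_0=20:  p_0=20·1+0=20,  q_0=20·0+1=1
a_1=4:  p_1=4·20+1=81,  q_1=4·1+0=4
→ (81, 4).  Check: 81²=6561, 410·4²=6560, difference 1.
n=2: (81,4)∘(81,4) = (81·81+410·4·4, 81·4+4·81) = (13121,648)
n=3: (13121,648)∘(81,4) = (81·13121+410·4·648, 81·648+4·13121) = (2125521,104972)
n=4: (2125521,104972)∘(81,4) = (81·2125521+410·4·104972, 81·104972+4·2125521) = (344321281,17004816)

81 4
13121 648
2125521 104972
344321281 17004816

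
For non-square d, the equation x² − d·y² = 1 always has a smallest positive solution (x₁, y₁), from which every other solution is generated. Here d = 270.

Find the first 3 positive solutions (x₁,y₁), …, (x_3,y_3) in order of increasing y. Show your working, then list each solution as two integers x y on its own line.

5291 322
55989361 3407404
592479412811 36057148806

√270 → a₀=16, period (2,3,6,3,2,32); ℓ=6 even so k=5
i=0: a=16 ⇒ p=16, q=1
i=1: a=2 ⇒ p=33, q=2
…
i=4: a=3 ⇒ p=2284, q=139
i=5: a=2 ⇒ p=5291, q=322
fundamental: x₁=5291, y₁=322  (since 27994681 − 270·103684 = 1)
(5291+322√270)^2 = 55989361 + 3407404√270
(5291+322√270)^3 = 592479412811 + 36057148806√270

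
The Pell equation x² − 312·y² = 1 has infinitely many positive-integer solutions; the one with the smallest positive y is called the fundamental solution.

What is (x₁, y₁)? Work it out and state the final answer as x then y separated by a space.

√312 → a₀=17, period (1,1,1,34); ℓ=4 even so k=3
k=0  a_k=17  p_k/q_k = 17/1
k=1  a_k=1  p_k/q_k = 18/1
k=2  a_k=1  p_k/q_k = 35/2
k=3  a_k=1  p_k/q_k = 53/3
fundamental: x₁=53, y₁=3  (since 2809 − 312·9 = 1)

53 3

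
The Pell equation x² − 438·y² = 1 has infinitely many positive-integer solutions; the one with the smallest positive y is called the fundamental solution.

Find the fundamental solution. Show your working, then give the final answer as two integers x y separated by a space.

[20; 1,12,1,40] for √438; ℓ=4 ⇒ convergent index 3
step 0: (20, 1)  from 20·(1,0) + (0,1)
step 1: (21, 1)  from 1·(20,1) + (1,0)
step 2: (272, 13)  from 12·(21,1) + (20,1)
step 3: (293, 14)  from 1·(272,13) + (21,1)
(x₁, y₁) = (293, 14);  293² − 438·14² = 1 ✓

293 14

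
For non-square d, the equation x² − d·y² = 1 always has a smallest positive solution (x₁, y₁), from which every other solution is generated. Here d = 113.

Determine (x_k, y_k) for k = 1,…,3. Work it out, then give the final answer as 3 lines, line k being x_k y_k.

d=113: √d = [10; 1,1,1,2,2,1,1,1,20] (ℓ=9, odd), read p_17/q_17
a_0=10:  p_0=10·1+0=10,  q_0=10·0+1=1
…
a_2=1:  p_2=1·11+10=21,  q_2=1·1+1=2
a_3=1:  p_3=1·21+11=32,  q_3=1·2+1=3
…
a_5=2:  p_5=2·85+32=202,  q_5=2·8+3=19
a_6=1:  p_6=1·202+85=287,  q_6=1·19+8=27
…
a_9=20:  p_9=20·776+489=16009,  q_9=20·73+46=1506
…
a_11=1:  p_11=1·16785+16009=32794,  q_11=1·1579+1506=3085
a_12=1:  p_12=1·32794+16785=49579,  q_12=1·3085+1579=4664
…
a_14=2:  p_14=2·131952+49579=313483,  q_14=2·12413+4664=29490
…
a_16=1:  p_16=1·445435+313483=758918,  q_16=1·41903+29490=71393
a_17=1:  p_17=1·758918+445435=1204353,  q_17=1·71393+41903=113296
(x₁, y₁) = (1204353, 113296);  1204353² − 113·113296² = 1 ✓
(x_2, y_2) = (1204353·1204353 + 113·113296·113296, 1204353·113296 + 113296·1204353) = (2900932297217, 272896754976)
(x_3, y_3) = (1204353·2900932297217 + 113·113296·272896754976, 1204353·272896754976 + 113296·2900932297217) = (6987493029899166849, 657328051091107760)

1204353 113296
2900932297217 272896754976
6987493029899166849 657328051091107760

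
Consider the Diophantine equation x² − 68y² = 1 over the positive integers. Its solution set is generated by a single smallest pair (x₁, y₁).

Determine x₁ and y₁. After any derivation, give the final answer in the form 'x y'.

33 4

√68 → a₀=8, period (4,16); ℓ=2 even so k=1
k=0  a_k=8  p_k/q_k = 8/1
k=1  a_k=4  p_k/q_k = 33/4
fundamental: x₁=33, y₁=4  (since 1089 − 68·16 = 1)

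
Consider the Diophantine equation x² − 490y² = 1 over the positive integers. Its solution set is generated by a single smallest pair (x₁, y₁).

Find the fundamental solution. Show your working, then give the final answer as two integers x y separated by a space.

1039681 46968

d=490: √d = [22; 7,2,1,4,4,4,1,2,7,44] (ℓ=10, even), read p_9/q_9
step 0: (22, 1)  from 22·(1,0) + (0,1)
step 1: (155, 7)  from 7·(22,1) + (1,0)
step 2: (332, 15)  from 2·(155,7) + (22,1)
step 3: (487, 22)  from 1·(332,15) + (155,7)
step 4: (2280, 103)  from 4·(487,22) + (332,15)
…
step 6: (40708, 1839)  from 4·(9607,434) + (2280,103)
…
step 8: (141338, 6385)  from 2·(50315,2273) + (40708,1839)
step 9: (1039681, 46968)  from 7·(141338,6385) + (50315,2273)
fundamental: x₁=1039681, y₁=46968  (since 1080936581761 − 490·2205993024 = 1)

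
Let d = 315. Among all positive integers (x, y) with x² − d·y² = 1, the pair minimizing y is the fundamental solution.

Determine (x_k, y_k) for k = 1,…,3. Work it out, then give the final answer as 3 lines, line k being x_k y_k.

71 4
10081 568
1431431 80652

[17; 1,2,1,34] for √315; ℓ=4 ⇒ convergent index 3
i=0: a=17 ⇒ p=17, q=1
…
i=2: a=2 ⇒ p=53, q=3
i=3: a=1 ⇒ p=71, q=4
→ (71, 4).  Check: 71²=5041, 315·4²=5040, difference 1.
k=2:  x_2 = 71·71+315·4·4 = 10081,  y_2 = 71·4+4·71 = 568
k=3:  x_3 = 71·10081+315·4·568 = 1431431,  y_3 = 71·568+4·10081 = 80652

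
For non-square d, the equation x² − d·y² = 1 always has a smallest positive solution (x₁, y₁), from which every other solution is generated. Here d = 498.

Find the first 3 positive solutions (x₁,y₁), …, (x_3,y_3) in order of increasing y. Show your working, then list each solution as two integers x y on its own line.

√498 → a₀=22, period (3,6,22,6,3,44); ℓ=6 even so k=5
i=0: a=22 ⇒ p=22, q=1
i=1: a=3 ⇒ p=67, q=3
i=2: a=6 ⇒ p=424, q=19
i=3: a=22 ⇒ p=9395, q=421
i=4: a=6 ⇒ p=56794, q=2545
i=5: a=3 ⇒ p=179777, q=8056
fundamental: x₁=179777, y₁=8056  (since 32319769729 − 498·64899136 = 1)
(x_2, y_2) = (179777·179777 + 498·8056·8056, 179777·8056 + 8056·179777) = (64639539457, 2896567024)
(x_3, y_3) = (179777·64639539457 + 498·8056·2896567024, 179777·2896567024 + 8056·64639539457) = (23241404969742401, 1041472259739240)

179777 8056
64639539457 2896567024
23241404969742401 1041472259739240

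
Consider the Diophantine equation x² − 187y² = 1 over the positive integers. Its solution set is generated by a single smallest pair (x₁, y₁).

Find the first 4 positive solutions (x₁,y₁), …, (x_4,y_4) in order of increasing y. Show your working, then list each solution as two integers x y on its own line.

1682 123
5658247 413772
19034341226 1391928885
64031518226017 4682448355368

√187 → a₀=13, period (1,2,13,2,1,26); ℓ=6 even so k=5
i=0: a=13 ⇒ p=13, q=1
…
i=2: a=2 ⇒ p=41, q=3
i=3: a=13 ⇒ p=547, q=40
i=4: a=2 ⇒ p=1135, q=83
i=5: a=1 ⇒ p=1682, q=123
→ (1682, 123).  Check: 1682²=2829124, 187·123²=2829123, difference 1.
(1682+123√187)^2 = 5658247 + 413772√187
(1682+123√187)^3 = 19034341226 + 1391928885√187
(1682+123√187)^4 = 64031518226017 + 4682448355368√187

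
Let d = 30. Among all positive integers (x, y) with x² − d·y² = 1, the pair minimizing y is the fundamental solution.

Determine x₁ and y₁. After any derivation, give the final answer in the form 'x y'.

√30 = [5; 2,10, …], period ℓ=2 (even) → k=1
i=0: a=5 ⇒ p=5, q=1
i=1: a=2 ⇒ p=11, q=2
→ (11, 2).  Check: 11²=121, 30·2²=120, difference 1.

11 2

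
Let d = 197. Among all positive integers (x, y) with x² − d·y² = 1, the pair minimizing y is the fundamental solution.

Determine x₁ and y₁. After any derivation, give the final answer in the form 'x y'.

393 28

[14; 28] for √197; ℓ=1 ⇒ convergent index 1
a_0=14:  p_0=14·1+0=14,  q_0=14·0+1=1
a_1=28:  p_1=28·14+1=393,  q_1=28·1+0=28
→ (393, 28).  Check: 393²=154449, 197·28²=154448, difference 1.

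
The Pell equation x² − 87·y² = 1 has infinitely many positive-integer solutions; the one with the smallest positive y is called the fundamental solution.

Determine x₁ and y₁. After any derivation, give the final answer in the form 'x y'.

d=87: √d = [9; 3,18] (ℓ=2, even), read p_1/q_1
step 0: (9, 1)  from 9·(1,0) + (0,1)
step 1: (28, 3)  from 3·(9,1) + (1,0)
fundamental: x₁=28, y₁=3  (since 784 − 87·9 = 1)

28 3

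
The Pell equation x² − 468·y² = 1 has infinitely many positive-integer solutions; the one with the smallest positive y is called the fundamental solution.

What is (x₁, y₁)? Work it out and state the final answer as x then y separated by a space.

[21; 1,1,1,2,1,1,1,42] for √468; ℓ=8 ⇒ convergent index 7
i=0: a=21 ⇒ p=21, q=1
i=1: a=1 ⇒ p=22, q=1
i=2: a=1 ⇒ p=43, q=2
i=3: a=1 ⇒ p=65, q=3
i=4: a=2 ⇒ p=173, q=8
i=5: a=1 ⇒ p=238, q=11
i=6: a=1 ⇒ p=411, q=19
i=7: a=1 ⇒ p=649, q=30
→ (649, 30).  Check: 649²=421201, 468·30²=421200, difference 1.

649 30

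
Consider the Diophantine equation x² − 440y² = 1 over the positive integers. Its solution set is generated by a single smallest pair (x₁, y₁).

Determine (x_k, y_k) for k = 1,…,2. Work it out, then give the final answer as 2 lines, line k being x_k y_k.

21 1
881 42

[20; 1,40] for √440; ℓ=2 ⇒ convergent index 1
i=0: a=20 ⇒ p=20, q=1
i=1: a=1 ⇒ p=21, q=1
(x₁, y₁) = (21, 1);  21² − 440·1² = 1 ✓
(x_2, y_2) = (21·21 + 440·1·1, 21·1 + 1·21) = (881, 42)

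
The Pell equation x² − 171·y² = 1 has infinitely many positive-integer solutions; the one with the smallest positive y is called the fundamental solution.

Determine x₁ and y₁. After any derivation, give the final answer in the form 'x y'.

170 13

√171 → a₀=13, period (13,26); ℓ=2 even so k=1
step 0: (13, 1)  from 13·(1,0) + (0,1)
step 1: (170, 13)  from 13·(13,1) + (1,0)
fundamental: x₁=170, y₁=13  (since 28900 − 171·169 = 1)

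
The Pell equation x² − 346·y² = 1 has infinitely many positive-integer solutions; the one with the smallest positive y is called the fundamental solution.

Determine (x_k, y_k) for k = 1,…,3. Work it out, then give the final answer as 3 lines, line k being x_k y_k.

√346 = [18; 1,1,1,1,36, …], period ℓ=5 (odd) → k=9
i=0: a=18 ⇒ p=18, q=1
i=1: a=1 ⇒ p=19, q=1
…
i=3: a=1 ⇒ p=56, q=3
…
i=6: a=1 ⇒ p=3497, q=188
…
i=8: a=1 ⇒ p=10398, q=559
i=9: a=1 ⇒ p=17299, q=930
→ (17299, 930).  Check: 17299²=299255401, 346·930²=299255400, difference 1.
(17299+930√346)^2 = 598510801 + 32176140√346
(17299+930√346)^3 = 20707276675699 + 1113230090790√346

17299 930
598510801 32176140
20707276675699 1113230090790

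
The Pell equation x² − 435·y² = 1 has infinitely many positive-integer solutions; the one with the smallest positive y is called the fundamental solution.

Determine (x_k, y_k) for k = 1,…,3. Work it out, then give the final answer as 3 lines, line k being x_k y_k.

146 7
42631 2044
12448106 596841

√435 → a₀=20, period (1,5,1,40); ℓ=4 even so k=3
i=0: a=20 ⇒ p=20, q=1
…
i=2: a=5 ⇒ p=125, q=6
i=3: a=1 ⇒ p=146, q=7
fundamental: x₁=146, y₁=7  (since 21316 − 435·49 = 1)
k=2:  x_2 = 146·146+435·7·7 = 42631,  y_2 = 146·7+7·146 = 2044
k=3:  x_3 = 146·42631+435·7·2044 = 12448106,  y_3 = 146·2044+7·42631 = 596841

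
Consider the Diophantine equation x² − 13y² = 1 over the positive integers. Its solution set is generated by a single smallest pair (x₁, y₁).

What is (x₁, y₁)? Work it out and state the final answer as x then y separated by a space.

d=13: √d = [3; 1,1,1,1,6] (ℓ=5, odd), read p_9/q_9
k=0  a_k=3  p_k/q_k = 3/1
k=1  a_k=1  p_k/q_k = 4/1
k=2  a_k=1  p_k/q_k = 7/2
k=3  a_k=1  p_k/q_k = 11/3
…
k=5  a_k=6  p_k/q_k = 119/33
k=6  a_k=1  p_k/q_k = 137/38
…
k=8  a_k=1  p_k/q_k = 393/109
k=9  a_k=1  p_k/q_k = 649/180
fundamental: x₁=649, y₁=180  (since 421201 − 13·32400 = 1)

649 180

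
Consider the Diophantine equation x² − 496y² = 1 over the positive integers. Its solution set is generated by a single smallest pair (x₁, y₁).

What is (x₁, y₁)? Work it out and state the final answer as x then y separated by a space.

4620799 207480

[22; 3,1,2,4,1,…,1,3,44] for √496; ℓ=16 ⇒ convergent index 15
step 0: (22, 1)  from 22·(1,0) + (0,1)
…
step 3: (245, 11)  from 2·(89,4) + (67,3)
step 4: (1069, 48)  from 4·(245,11) + (89,4)
step 5: (1314, 59)  from 1·(1069,48) + (245,11)
step 6: (2383, 107)  from 1·(1314,59) + (1069,48)
step 7: (6080, 273)  from 2·(2383,107) + (1314,59)
step 8: (14543, 653)  from 2·(6080,273) + (2383,107)
step 9: (35166, 1579)  from 2·(14543,653) + (6080,273)
step 10: (49709, 2232)  from 1·(35166,1579) + (14543,653)
…
step 12: (389209, 17476)  from 4·(84875,3811) + (49709,2232)
step 13: (863293, 38763)  from 2·(389209,17476) + (84875,3811)
step 14: (1252502, 56239)  from 1·(863293,38763) + (389209,17476)
step 15: (4620799, 207480)  from 3·(1252502,56239) + (863293,38763)
fundamental: x₁=4620799, y₁=207480  (since 21351783398401 − 496·43047950400 = 1)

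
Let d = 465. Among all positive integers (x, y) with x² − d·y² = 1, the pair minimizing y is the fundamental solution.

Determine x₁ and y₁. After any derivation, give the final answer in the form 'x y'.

15871 736

d=465: √d = [21; 1,1,3,2,2,2,3,1,1,42] (ℓ=10, even), read p_9/q_9
k=0  a_k=21  p_k/q_k = 21/1
…
k=3  a_k=3  p_k/q_k = 151/7
k=4  a_k=2  p_k/q_k = 345/16
k=5  a_k=2  p_k/q_k = 841/39
…
k=7  a_k=3  p_k/q_k = 6922/321
k=8  a_k=1  p_k/q_k = 8949/415
k=9  a_k=1  p_k/q_k = 15871/736
fundamental: x₁=15871, y₁=736  (since 251888641 − 465·541696 = 1)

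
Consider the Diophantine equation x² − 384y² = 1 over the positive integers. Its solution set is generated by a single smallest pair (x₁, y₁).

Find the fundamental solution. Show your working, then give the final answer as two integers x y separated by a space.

4801 245

d=384: √d = [19; 1,1,2,9,2,1,1,38] (ℓ=8, even), read p_7/q_7
step 0: (19, 1)  from 19·(1,0) + (0,1)
step 1: (20, 1)  from 1·(19,1) + (1,0)
step 2: (39, 2)  from 1·(20,1) + (19,1)
step 3: (98, 5)  from 2·(39,2) + (20,1)
step 4: (921, 47)  from 9·(98,5) + (39,2)
…
step 6: (2861, 146)  from 1·(1940,99) + (921,47)
step 7: (4801, 245)  from 1·(2861,146) + (1940,99)
fundamental: x₁=4801, y₁=245  (since 23049601 − 384·60025 = 1)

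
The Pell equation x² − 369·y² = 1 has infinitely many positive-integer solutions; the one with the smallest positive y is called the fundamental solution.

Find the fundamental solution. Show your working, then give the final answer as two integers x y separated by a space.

8396801 437120

√369 = [19; 4,1,3,2,7,4,7,2,3,1,4,38, …], period ℓ=12 (even) → k=11
i=0: a=19 ⇒ p=19, q=1
…
i=2: a=1 ⇒ p=96, q=5
i=3: a=3 ⇒ p=365, q=19
i=4: a=2 ⇒ p=826, q=43
…
i=6: a=4 ⇒ p=25414, q=1323
i=7: a=7 ⇒ p=184045, q=9581
…
i=10: a=1 ⇒ p=1758061, q=91521
i=11: a=4 ⇒ p=8396801, q=437120
(x₁, y₁) = (8396801, 437120);  8396801² − 369·437120² = 1 ✓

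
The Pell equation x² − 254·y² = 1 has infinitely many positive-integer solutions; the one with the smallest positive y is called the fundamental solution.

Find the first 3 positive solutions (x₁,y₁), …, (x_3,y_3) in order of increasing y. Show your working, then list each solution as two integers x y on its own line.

255 16
130049 8160
66324735 4161584

[15; 1,14,1,30] for √254; ℓ=4 ⇒ convergent index 3
i=0: a=15 ⇒ p=15, q=1
i=1: a=1 ⇒ p=16, q=1
i=2: a=14 ⇒ p=239, q=15
i=3: a=1 ⇒ p=255, q=16
(x₁, y₁) = (255, 16);  255² − 254·16² = 1 ✓
(x_2, y_2) = (255·255 + 254·16·16, 255·16 + 16·255) = (130049, 8160)
(x_3, y_3) = (255·130049 + 254·16·8160, 255·8160 + 16·130049) = (66324735, 4161584)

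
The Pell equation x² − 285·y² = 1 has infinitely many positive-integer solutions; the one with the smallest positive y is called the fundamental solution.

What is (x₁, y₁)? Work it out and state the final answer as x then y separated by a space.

[16; 1,7,2,7,1,32] for √285; ℓ=6 ⇒ convergent index 5
i=0: a=16 ⇒ p=16, q=1
i=1: a=1 ⇒ p=17, q=1
i=2: a=7 ⇒ p=135, q=8
i=3: a=2 ⇒ p=287, q=17
i=4: a=7 ⇒ p=2144, q=127
i=5: a=1 ⇒ p=2431, q=144
(x₁, y₁) = (2431, 144);  2431² − 285·144² = 1 ✓

2431 144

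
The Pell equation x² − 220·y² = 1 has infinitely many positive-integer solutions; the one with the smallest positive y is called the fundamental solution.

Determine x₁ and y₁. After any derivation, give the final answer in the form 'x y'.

89 6

√220 = [14; 1,4,1,28, …], period ℓ=4 (even) → k=3
i=0: a=14 ⇒ p=14, q=1
i=1: a=1 ⇒ p=15, q=1
i=2: a=4 ⇒ p=74, q=5
i=3: a=1 ⇒ p=89, q=6
(x₁, y₁) = (89, 6);  89² − 220·6² = 1 ✓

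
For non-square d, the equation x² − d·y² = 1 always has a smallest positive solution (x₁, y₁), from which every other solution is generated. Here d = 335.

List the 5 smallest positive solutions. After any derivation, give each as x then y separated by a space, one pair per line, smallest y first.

√335 → a₀=18, period (3,3,3,36); ℓ=4 even so k=3
a_0=18:  p_0=18·1+0=18,  q_0=18·0+1=1
…
a_2=3:  p_2=3·55+18=183,  q_2=3·3+1=10
a_3=3:  p_3=3·183+55=604,  q_3=3·10+3=33
→ (604, 33).  Check: 604²=364816, 335·33²=364815, difference 1.
(604+33√335)^2 = 729631 + 39864√335
(604+33√335)^3 = 881393644 + 48155679√335
(604+33√335)^4 = 1064722792321 + 58172020368√335
(604+33√335)^5 = 1286184251730124 + 70271752448865√335

604 33
729631 39864
881393644 48155679
1064722792321 58172020368
1286184251730124 70271752448865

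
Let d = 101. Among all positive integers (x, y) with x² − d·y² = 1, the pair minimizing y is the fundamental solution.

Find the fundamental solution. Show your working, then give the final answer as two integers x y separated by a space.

[10; 20] for √101; ℓ=1 ⇒ convergent index 1
a_0=10:  p_0=10·1+0=10,  q_0=10·0+1=1
a_1=20:  p_1=20·10+1=201,  q_1=20·1+0=20
(x₁, y₁) = (201, 20);  201² − 101·20² = 1 ✓

201 20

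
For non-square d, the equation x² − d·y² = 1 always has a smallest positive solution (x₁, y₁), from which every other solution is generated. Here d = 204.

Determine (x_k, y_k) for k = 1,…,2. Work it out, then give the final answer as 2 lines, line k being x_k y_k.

[14; 3,1,1,6,1,1,3,28] for √204; ℓ=8 ⇒ convergent index 7
k=0  a_k=14  p_k/q_k = 14/1
…
k=2  a_k=1  p_k/q_k = 57/4
…
k=4  a_k=6  p_k/q_k = 657/46
k=5  a_k=1  p_k/q_k = 757/53
k=6  a_k=1  p_k/q_k = 1414/99
k=7  a_k=3  p_k/q_k = 4999/350
→ (4999, 350).  Check: 4999²=24990001, 204·350²=24990000, difference 1.
(x_2, y_2) = (4999·4999 + 204·350·350, 4999·350 + 350·4999) = (49980001, 3499300)

4999 350
49980001 3499300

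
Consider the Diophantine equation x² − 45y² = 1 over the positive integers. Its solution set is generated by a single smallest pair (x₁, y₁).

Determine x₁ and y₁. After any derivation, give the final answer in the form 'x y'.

161 24

√45 → a₀=6, period (1,2,2,2,1,12); ℓ=6 even so k=5
a_0=6:  p_0=6·1+0=6,  q_0=6·0+1=1
…
a_4=2:  p_4=2·47+20=114,  q_4=2·7+3=17
a_5=1:  p_5=1·114+47=161,  q_5=1·17+7=24
→ (161, 24).  Check: 161²=25921, 45·24²=25920, difference 1.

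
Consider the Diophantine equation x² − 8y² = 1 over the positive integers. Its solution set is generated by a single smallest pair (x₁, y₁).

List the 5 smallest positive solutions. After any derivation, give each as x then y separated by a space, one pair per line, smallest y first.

3 1
17 6
99 35
577 204
3363 1189

√8 → a₀=2, period (1,4); ℓ=2 even so k=1
a_0=2:  p_0=2·1+0=2,  q_0=2·0+1=1
a_1=1:  p_1=1·2+1=3,  q_1=1·1+0=1
(x₁, y₁) = (3, 1);  3² − 8·1² = 1 ✓
n=2: (3,1)∘(3,1) = (3·3+8·1·1, 3·1+1·3) = (17,6)
n=3: (17,6)∘(3,1) = (3·17+8·1·6, 3·6+1·17) = (99,35)
n=4: (99,35)∘(3,1) = (3·99+8·1·35, 3·35+1·99) = (577,204)
n=5: (577,204)∘(3,1) = (3·577+8·1·204, 3·204+1·577) = (3363,1189)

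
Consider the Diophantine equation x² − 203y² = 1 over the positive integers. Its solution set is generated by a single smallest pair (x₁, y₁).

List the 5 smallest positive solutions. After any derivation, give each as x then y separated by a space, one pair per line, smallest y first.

57 4
6497 456
740601 51980
84422017 5925264
9623369337 675428116

d=203: √d = [14; 4,28] (ℓ=2, even), read p_1/q_1
a_0=14:  p_0=14·1+0=14,  q_0=14·0+1=1
a_1=4:  p_1=4·14+1=57,  q_1=4·1+0=4
fundamental: x₁=57, y₁=4  (since 3249 − 203·16 = 1)
k=2:  x_2 = 57·57+203·4·4 = 6497,  y_2 = 57·4+4·57 = 456
k=3:  x_3 = 57·6497+203·4·456 = 740601,  y_3 = 57·456+4·6497 = 51980
k=4:  x_4 = 57·740601+203·4·51980 = 84422017,  y_4 = 57·51980+4·740601 = 5925264
k=5:  x_5 = 57·84422017+203·4·5925264 = 9623369337,  y_5 = 57·5925264+4·84422017 = 675428116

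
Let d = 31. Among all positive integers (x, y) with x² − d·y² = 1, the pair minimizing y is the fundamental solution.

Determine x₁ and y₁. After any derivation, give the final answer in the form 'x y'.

1520 273

d=31: √d = [5; 1,1,3,5,3,1,1,10] (ℓ=8, even), read p_7/q_7
k=0  a_k=5  p_k/q_k = 5/1
k=1  a_k=1  p_k/q_k = 6/1
…
k=3  a_k=3  p_k/q_k = 39/7
…
k=5  a_k=3  p_k/q_k = 657/118
k=6  a_k=1  p_k/q_k = 863/155
k=7  a_k=1  p_k/q_k = 1520/273
→ (1520, 273).  Check: 1520²=2310400, 31·273²=2310399, difference 1.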